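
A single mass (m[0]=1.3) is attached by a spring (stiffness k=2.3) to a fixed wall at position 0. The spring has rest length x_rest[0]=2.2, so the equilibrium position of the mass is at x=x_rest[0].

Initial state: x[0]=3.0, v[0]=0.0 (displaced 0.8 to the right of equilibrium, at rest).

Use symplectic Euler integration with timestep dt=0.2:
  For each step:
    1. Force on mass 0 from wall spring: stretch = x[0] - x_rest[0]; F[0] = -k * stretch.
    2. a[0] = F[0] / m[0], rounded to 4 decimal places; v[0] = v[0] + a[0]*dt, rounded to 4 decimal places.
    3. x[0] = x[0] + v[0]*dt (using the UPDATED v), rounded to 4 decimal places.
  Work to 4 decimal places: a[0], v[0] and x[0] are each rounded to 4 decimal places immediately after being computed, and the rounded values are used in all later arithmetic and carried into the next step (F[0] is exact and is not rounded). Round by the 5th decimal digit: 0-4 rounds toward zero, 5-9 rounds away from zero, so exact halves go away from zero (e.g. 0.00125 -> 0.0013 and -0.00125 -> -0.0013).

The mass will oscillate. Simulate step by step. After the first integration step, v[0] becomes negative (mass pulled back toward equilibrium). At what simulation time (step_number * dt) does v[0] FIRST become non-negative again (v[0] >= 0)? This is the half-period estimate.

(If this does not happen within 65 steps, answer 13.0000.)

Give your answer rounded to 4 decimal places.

Step 0: x=[3.0000] v=[0.0000]
Step 1: x=[2.9434] v=[-0.2831]
Step 2: x=[2.8342] v=[-0.5461]
Step 3: x=[2.6801] v=[-0.7705]
Step 4: x=[2.4920] v=[-0.9404]
Step 5: x=[2.2833] v=[-1.0437]
Step 6: x=[2.0687] v=[-1.0732]
Step 7: x=[1.8634] v=[-1.0267]
Step 8: x=[1.6819] v=[-0.9076]
Step 9: x=[1.5370] v=[-0.7243]
Step 10: x=[1.4391] v=[-0.4897]
Step 11: x=[1.3950] v=[-0.2205]
Step 12: x=[1.4079] v=[0.0643]
First v>=0 after going negative at step 12, time=2.4000

Answer: 2.4000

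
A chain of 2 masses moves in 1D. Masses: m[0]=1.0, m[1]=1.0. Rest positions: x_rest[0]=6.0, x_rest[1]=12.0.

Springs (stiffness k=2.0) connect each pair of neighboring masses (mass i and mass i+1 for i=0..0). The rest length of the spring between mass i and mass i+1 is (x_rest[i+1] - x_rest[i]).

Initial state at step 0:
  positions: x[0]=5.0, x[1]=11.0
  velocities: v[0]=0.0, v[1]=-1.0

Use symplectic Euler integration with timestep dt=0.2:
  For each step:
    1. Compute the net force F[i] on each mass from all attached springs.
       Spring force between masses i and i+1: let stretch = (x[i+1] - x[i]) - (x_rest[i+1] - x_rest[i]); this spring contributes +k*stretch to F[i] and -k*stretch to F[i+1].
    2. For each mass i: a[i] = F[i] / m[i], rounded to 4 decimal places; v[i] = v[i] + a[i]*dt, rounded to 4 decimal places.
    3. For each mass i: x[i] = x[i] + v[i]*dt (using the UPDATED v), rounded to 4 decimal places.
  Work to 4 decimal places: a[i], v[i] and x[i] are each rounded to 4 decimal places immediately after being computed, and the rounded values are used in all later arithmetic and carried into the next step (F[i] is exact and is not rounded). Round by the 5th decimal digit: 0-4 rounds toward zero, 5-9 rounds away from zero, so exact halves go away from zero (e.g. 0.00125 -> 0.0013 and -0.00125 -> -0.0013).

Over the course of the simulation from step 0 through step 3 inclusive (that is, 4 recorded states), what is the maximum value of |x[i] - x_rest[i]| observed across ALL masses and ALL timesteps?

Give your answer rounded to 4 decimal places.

Answer: 1.5386

Derivation:
Step 0: x=[5.0000 11.0000] v=[0.0000 -1.0000]
Step 1: x=[5.0000 10.8000] v=[0.0000 -1.0000]
Step 2: x=[4.9840 10.6160] v=[-0.0800 -0.9200]
Step 3: x=[4.9386 10.4614] v=[-0.2272 -0.7728]
Max displacement = 1.5386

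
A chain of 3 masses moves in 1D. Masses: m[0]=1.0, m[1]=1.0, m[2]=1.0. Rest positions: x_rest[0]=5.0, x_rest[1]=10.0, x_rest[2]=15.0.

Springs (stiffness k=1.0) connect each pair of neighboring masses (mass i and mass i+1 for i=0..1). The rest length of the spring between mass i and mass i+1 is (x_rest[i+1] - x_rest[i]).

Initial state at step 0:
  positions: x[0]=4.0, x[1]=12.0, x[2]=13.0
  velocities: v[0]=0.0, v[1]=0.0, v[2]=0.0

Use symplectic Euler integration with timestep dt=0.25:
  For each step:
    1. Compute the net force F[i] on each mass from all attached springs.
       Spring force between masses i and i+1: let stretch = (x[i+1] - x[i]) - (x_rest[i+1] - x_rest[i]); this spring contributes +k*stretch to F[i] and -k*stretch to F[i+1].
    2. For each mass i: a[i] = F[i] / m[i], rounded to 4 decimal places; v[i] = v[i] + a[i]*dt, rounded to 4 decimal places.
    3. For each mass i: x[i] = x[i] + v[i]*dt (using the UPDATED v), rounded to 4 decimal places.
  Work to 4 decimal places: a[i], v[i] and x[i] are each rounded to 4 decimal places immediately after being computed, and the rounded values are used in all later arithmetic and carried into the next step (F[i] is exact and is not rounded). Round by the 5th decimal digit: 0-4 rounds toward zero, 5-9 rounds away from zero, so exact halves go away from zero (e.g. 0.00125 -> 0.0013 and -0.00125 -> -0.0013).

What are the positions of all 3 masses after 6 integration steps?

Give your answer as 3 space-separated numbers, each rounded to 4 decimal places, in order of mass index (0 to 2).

Answer: 5.7774 7.3867 15.8361

Derivation:
Step 0: x=[4.0000 12.0000 13.0000] v=[0.0000 0.0000 0.0000]
Step 1: x=[4.1875 11.5625 13.2500] v=[0.7500 -1.7500 1.0000]
Step 2: x=[4.5235 10.7695 13.7070] v=[1.3438 -3.1719 1.8281]
Step 3: x=[4.9373 9.7698 14.2929] v=[1.6553 -3.9990 2.3437]
Step 4: x=[5.3407 8.7507 14.9086] v=[1.6134 -4.0764 2.4629]
Step 5: x=[5.6447 7.9034 15.4520] v=[1.2159 -3.3894 2.1734]
Step 6: x=[5.7774 7.3867 15.8361] v=[0.5306 -2.0669 1.5363]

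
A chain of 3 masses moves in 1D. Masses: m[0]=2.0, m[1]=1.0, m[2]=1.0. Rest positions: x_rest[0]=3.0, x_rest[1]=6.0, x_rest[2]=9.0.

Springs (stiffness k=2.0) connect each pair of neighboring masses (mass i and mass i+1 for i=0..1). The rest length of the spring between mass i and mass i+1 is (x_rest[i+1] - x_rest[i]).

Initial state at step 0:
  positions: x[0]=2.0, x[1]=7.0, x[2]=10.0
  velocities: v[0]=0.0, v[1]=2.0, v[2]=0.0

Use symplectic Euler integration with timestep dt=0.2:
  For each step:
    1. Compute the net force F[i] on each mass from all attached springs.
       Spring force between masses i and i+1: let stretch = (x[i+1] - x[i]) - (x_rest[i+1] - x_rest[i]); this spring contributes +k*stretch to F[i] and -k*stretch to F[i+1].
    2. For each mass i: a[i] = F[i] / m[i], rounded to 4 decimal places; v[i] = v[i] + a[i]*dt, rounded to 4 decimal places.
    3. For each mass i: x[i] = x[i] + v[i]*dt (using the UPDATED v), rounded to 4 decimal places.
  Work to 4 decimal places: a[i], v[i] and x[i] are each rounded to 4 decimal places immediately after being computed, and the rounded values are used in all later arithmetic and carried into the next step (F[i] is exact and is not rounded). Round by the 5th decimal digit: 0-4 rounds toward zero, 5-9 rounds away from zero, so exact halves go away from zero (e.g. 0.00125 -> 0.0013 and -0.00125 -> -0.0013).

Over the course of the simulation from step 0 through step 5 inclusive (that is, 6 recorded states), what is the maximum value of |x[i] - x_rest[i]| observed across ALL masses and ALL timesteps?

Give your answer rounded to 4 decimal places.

Step 0: x=[2.0000 7.0000 10.0000] v=[0.0000 2.0000 0.0000]
Step 1: x=[2.0800 7.2400 10.0000] v=[0.4000 1.2000 0.0000]
Step 2: x=[2.2464 7.2880 10.0192] v=[0.8320 0.2400 0.0960]
Step 3: x=[2.4945 7.1512 10.0599] v=[1.2403 -0.6842 0.2035]
Step 4: x=[2.8088 6.8745 10.1079] v=[1.5716 -1.3834 0.2400]
Step 5: x=[3.1657 6.5312 10.1372] v=[1.7847 -1.7163 0.1466]
Max displacement = 1.2880

Answer: 1.2880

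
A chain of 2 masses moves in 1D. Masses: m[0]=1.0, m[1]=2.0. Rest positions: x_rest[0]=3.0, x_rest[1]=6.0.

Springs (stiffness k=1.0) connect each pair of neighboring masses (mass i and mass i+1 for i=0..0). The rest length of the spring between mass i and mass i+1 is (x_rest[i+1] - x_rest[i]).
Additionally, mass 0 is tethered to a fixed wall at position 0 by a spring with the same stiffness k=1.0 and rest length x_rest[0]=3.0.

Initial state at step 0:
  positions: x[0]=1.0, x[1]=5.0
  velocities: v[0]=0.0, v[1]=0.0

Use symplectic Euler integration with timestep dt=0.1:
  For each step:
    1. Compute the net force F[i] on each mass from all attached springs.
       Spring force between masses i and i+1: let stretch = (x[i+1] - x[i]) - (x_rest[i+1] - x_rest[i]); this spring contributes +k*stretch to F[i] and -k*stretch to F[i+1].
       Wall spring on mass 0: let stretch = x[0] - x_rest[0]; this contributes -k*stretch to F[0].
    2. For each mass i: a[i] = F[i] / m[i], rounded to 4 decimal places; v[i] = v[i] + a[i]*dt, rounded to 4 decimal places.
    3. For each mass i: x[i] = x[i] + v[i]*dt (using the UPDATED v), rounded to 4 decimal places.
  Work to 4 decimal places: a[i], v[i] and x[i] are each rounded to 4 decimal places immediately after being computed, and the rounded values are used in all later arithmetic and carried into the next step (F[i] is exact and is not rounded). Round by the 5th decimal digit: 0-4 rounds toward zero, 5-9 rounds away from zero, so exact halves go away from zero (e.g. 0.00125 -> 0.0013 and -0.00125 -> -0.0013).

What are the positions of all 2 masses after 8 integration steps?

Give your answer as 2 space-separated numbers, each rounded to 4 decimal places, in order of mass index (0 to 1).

Step 0: x=[1.0000 5.0000] v=[0.0000 0.0000]
Step 1: x=[1.0300 4.9950] v=[0.3000 -0.0500]
Step 2: x=[1.0894 4.9852] v=[0.5935 -0.0983]
Step 3: x=[1.1768 4.9709] v=[0.8741 -0.1431]
Step 4: x=[1.2904 4.9526] v=[1.1358 -0.1828]
Step 5: x=[1.4277 4.9310] v=[1.3730 -0.2159]
Step 6: x=[1.5858 4.9069] v=[1.5806 -0.2411]
Step 7: x=[1.7612 4.8812] v=[1.7541 -0.2572]
Step 8: x=[1.9502 4.8549] v=[1.8900 -0.2632]

Answer: 1.9502 4.8549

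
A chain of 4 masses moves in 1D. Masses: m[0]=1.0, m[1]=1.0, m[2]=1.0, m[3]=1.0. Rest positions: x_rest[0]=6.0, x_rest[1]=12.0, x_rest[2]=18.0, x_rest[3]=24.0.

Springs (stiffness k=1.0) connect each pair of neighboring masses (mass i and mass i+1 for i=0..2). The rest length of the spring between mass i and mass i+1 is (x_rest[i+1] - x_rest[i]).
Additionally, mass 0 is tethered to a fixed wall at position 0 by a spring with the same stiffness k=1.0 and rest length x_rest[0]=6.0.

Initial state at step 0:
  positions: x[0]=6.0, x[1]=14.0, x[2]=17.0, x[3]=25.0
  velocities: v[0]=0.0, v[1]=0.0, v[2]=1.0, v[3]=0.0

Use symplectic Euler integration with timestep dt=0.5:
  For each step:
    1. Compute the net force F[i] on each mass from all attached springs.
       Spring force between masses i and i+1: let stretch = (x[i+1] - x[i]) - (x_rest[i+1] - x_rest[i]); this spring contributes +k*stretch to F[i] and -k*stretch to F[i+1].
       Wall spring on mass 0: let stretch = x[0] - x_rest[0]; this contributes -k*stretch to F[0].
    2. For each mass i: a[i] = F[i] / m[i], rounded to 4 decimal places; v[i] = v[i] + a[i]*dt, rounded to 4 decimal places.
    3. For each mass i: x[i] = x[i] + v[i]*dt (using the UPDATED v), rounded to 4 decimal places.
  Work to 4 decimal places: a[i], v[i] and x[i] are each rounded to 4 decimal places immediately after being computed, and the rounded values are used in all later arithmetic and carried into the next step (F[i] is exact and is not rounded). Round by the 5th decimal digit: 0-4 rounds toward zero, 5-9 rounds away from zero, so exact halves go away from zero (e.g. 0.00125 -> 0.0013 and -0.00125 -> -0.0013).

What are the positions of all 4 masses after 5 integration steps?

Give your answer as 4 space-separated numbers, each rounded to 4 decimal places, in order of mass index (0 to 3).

Step 0: x=[6.0000 14.0000 17.0000 25.0000] v=[0.0000 0.0000 1.0000 0.0000]
Step 1: x=[6.5000 12.7500 18.7500 24.5000] v=[1.0000 -2.5000 3.5000 -1.0000]
Step 2: x=[6.9375 11.4375 20.4375 24.0625] v=[0.8750 -2.6250 3.3750 -0.8750]
Step 3: x=[6.7656 11.2500 20.7813 24.2188] v=[-0.3438 -0.3750 0.6875 0.3125]
Step 4: x=[6.0234 12.3243 19.6016 25.0157] v=[-1.4844 2.1485 -2.3594 1.5938]
Step 5: x=[5.3506 13.6427 17.9561 25.9591] v=[-1.3457 2.6367 -3.2910 1.8868]

Answer: 5.3506 13.6427 17.9561 25.9591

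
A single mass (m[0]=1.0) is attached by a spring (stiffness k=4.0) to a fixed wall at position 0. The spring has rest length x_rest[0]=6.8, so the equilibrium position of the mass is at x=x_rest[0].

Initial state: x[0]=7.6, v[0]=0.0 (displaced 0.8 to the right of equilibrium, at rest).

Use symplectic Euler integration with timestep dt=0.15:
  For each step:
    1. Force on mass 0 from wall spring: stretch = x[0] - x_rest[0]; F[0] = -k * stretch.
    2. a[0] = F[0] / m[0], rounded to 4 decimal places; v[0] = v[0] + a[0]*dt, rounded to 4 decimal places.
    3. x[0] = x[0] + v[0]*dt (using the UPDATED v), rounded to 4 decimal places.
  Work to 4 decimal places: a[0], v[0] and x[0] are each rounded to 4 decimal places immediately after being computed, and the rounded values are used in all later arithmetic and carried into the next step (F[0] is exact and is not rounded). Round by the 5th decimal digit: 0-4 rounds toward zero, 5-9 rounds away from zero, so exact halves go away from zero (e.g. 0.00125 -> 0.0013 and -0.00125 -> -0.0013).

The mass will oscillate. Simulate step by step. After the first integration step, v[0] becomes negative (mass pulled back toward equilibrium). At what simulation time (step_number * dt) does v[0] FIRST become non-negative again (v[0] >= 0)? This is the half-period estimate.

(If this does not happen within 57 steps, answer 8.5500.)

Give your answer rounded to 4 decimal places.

Answer: 1.6500

Derivation:
Step 0: x=[7.6000] v=[0.0000]
Step 1: x=[7.5280] v=[-0.4800]
Step 2: x=[7.3905] v=[-0.9168]
Step 3: x=[7.1998] v=[-1.2711]
Step 4: x=[6.9732] v=[-1.5110]
Step 5: x=[6.7310] v=[-1.6149]
Step 6: x=[6.4950] v=[-1.5735]
Step 7: x=[6.2864] v=[-1.3905]
Step 8: x=[6.1241] v=[-1.0823]
Step 9: x=[6.0226] v=[-0.6768]
Step 10: x=[5.9910] v=[-0.2104]
Step 11: x=[6.0323] v=[0.2750]
First v>=0 after going negative at step 11, time=1.6500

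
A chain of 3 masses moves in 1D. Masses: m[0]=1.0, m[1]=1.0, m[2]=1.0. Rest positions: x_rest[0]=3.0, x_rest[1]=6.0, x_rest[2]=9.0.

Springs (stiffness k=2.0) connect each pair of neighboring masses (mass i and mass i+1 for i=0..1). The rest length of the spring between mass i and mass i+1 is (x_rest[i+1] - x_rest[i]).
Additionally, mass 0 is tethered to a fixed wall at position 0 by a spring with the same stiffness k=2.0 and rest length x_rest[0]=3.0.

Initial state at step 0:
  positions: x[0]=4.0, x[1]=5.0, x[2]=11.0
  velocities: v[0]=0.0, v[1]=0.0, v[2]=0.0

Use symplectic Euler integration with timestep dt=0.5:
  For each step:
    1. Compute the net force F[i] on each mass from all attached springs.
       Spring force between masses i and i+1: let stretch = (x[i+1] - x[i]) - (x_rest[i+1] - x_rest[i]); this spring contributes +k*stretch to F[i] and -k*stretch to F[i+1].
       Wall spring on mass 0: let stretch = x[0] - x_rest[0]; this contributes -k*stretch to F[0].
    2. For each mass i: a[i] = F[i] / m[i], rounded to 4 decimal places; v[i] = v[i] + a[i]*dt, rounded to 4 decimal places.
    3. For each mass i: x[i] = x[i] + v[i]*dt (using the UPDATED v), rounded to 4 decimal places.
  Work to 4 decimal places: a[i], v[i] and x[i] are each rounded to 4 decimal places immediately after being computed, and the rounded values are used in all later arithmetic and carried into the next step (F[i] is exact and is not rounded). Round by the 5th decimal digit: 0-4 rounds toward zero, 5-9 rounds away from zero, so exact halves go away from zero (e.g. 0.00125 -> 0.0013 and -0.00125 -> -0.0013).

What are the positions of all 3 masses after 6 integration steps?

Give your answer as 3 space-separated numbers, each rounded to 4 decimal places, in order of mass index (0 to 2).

Answer: 0.8438 7.1094 8.2969

Derivation:
Step 0: x=[4.0000 5.0000 11.0000] v=[0.0000 0.0000 0.0000]
Step 1: x=[2.5000 7.5000 9.5000] v=[-3.0000 5.0000 -3.0000]
Step 2: x=[2.2500 8.5000 8.5000] v=[-0.5000 2.0000 -2.0000]
Step 3: x=[4.0000 6.3750 9.0000] v=[3.5000 -4.2500 1.0000]
Step 4: x=[4.9375 4.3750 9.6875] v=[1.8750 -4.0000 1.3750]
Step 5: x=[3.1250 5.3125 9.2188] v=[-3.6250 1.8750 -0.9375]
Step 6: x=[0.8438 7.1094 8.2969] v=[-4.5625 3.5938 -1.8438]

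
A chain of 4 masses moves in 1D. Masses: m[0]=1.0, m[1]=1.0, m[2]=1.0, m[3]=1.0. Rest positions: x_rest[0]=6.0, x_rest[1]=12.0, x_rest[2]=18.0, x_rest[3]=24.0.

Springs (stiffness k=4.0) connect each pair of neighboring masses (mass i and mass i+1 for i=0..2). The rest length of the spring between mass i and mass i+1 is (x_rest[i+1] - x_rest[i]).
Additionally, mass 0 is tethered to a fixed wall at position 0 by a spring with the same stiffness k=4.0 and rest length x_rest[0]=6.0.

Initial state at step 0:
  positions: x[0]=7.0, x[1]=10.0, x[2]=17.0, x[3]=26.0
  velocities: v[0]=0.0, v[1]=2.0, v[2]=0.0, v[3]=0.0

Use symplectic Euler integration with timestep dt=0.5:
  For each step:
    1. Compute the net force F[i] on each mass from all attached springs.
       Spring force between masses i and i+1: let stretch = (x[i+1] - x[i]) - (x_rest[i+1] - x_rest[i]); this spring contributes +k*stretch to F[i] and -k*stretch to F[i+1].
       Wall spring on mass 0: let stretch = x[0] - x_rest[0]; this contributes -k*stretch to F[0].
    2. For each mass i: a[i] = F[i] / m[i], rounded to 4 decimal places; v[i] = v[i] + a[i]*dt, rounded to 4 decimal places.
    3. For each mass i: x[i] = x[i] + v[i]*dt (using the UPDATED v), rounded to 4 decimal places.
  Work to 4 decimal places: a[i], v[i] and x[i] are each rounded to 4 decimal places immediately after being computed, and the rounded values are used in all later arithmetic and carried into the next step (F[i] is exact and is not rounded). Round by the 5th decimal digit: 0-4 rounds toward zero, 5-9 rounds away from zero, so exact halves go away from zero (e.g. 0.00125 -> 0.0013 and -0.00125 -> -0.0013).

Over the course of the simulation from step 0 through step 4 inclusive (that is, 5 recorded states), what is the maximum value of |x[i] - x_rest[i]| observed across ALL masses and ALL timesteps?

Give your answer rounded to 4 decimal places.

Step 0: x=[7.0000 10.0000 17.0000 26.0000] v=[0.0000 2.0000 0.0000 0.0000]
Step 1: x=[3.0000 15.0000 19.0000 23.0000] v=[-8.0000 10.0000 4.0000 -6.0000]
Step 2: x=[8.0000 12.0000 21.0000 22.0000] v=[10.0000 -6.0000 4.0000 -2.0000]
Step 3: x=[9.0000 14.0000 15.0000 26.0000] v=[2.0000 4.0000 -12.0000 8.0000]
Step 4: x=[6.0000 12.0000 19.0000 25.0000] v=[-6.0000 -4.0000 8.0000 -2.0000]
Max displacement = 3.0000

Answer: 3.0000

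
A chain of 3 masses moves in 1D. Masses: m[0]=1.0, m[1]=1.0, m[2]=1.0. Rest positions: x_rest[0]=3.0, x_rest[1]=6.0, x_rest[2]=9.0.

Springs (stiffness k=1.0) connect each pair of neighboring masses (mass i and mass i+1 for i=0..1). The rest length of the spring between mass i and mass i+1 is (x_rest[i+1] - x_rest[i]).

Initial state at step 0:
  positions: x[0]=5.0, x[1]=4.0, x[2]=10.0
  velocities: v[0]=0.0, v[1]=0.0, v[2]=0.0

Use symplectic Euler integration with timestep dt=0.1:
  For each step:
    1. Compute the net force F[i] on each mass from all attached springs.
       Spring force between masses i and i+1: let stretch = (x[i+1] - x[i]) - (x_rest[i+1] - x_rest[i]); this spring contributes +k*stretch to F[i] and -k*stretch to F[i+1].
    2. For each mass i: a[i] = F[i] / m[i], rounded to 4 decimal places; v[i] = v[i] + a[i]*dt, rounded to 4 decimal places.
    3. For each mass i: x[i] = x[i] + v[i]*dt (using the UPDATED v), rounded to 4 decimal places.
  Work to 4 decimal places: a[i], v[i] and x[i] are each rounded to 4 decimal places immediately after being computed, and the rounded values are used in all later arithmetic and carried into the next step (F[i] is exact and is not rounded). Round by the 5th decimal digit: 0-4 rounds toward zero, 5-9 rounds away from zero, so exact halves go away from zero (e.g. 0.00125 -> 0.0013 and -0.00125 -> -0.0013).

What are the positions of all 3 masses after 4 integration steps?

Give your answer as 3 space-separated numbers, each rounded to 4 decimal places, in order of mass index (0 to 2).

Answer: 4.6163 4.6690 9.7148

Derivation:
Step 0: x=[5.0000 4.0000 10.0000] v=[0.0000 0.0000 0.0000]
Step 1: x=[4.9600 4.0700 9.9700] v=[-0.4000 0.7000 -0.3000]
Step 2: x=[4.8811 4.2079 9.9110] v=[-0.7890 1.3790 -0.5900]
Step 3: x=[4.7655 4.4096 9.8250] v=[-1.1563 2.0166 -0.8603]
Step 4: x=[4.6163 4.6690 9.7148] v=[-1.4919 2.5937 -1.1018]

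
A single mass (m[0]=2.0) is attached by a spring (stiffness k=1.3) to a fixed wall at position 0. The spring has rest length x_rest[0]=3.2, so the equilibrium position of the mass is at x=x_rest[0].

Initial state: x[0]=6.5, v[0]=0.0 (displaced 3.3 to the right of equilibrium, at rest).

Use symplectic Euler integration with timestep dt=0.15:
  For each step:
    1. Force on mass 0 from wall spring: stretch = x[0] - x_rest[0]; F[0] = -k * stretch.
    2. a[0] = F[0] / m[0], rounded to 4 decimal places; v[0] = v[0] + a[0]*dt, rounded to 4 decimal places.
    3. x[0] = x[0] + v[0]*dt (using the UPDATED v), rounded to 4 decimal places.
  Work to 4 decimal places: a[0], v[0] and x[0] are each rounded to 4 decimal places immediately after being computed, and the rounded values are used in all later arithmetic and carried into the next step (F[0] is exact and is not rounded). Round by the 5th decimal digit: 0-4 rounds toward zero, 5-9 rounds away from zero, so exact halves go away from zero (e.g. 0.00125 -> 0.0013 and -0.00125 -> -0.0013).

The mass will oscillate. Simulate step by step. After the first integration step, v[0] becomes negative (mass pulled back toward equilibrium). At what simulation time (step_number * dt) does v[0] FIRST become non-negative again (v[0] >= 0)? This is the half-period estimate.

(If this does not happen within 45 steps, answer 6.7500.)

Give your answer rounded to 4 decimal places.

Answer: 3.9000

Derivation:
Step 0: x=[6.5000] v=[0.0000]
Step 1: x=[6.4517] v=[-0.3218]
Step 2: x=[6.3559] v=[-0.6388]
Step 3: x=[6.2139] v=[-0.9465]
Step 4: x=[6.0278] v=[-1.2404]
Step 5: x=[5.8004] v=[-1.5161]
Step 6: x=[5.5350] v=[-1.7696]
Step 7: x=[5.2354] v=[-1.9973]
Step 8: x=[4.9060] v=[-2.1958]
Step 9: x=[4.5517] v=[-2.3621]
Step 10: x=[4.1776] v=[-2.4939]
Step 11: x=[3.7892] v=[-2.5892]
Step 12: x=[3.3922] v=[-2.6467]
Step 13: x=[2.9924] v=[-2.6654]
Step 14: x=[2.5956] v=[-2.6452]
Step 15: x=[2.2077] v=[-2.5863]
Step 16: x=[1.8343] v=[-2.4896]
Step 17: x=[1.4808] v=[-2.3564]
Step 18: x=[1.1525] v=[-2.1888]
Step 19: x=[0.8541] v=[-1.9892]
Step 20: x=[0.5900] v=[-1.7605]
Step 21: x=[0.3641] v=[-1.5060]
Step 22: x=[0.1797] v=[-1.2295]
Step 23: x=[0.0395] v=[-0.9350]
Step 24: x=[-0.0545] v=[-0.6269]
Step 25: x=[-0.1009] v=[-0.3096]
Step 26: x=[-0.0991] v=[0.0122]
First v>=0 after going negative at step 26, time=3.9000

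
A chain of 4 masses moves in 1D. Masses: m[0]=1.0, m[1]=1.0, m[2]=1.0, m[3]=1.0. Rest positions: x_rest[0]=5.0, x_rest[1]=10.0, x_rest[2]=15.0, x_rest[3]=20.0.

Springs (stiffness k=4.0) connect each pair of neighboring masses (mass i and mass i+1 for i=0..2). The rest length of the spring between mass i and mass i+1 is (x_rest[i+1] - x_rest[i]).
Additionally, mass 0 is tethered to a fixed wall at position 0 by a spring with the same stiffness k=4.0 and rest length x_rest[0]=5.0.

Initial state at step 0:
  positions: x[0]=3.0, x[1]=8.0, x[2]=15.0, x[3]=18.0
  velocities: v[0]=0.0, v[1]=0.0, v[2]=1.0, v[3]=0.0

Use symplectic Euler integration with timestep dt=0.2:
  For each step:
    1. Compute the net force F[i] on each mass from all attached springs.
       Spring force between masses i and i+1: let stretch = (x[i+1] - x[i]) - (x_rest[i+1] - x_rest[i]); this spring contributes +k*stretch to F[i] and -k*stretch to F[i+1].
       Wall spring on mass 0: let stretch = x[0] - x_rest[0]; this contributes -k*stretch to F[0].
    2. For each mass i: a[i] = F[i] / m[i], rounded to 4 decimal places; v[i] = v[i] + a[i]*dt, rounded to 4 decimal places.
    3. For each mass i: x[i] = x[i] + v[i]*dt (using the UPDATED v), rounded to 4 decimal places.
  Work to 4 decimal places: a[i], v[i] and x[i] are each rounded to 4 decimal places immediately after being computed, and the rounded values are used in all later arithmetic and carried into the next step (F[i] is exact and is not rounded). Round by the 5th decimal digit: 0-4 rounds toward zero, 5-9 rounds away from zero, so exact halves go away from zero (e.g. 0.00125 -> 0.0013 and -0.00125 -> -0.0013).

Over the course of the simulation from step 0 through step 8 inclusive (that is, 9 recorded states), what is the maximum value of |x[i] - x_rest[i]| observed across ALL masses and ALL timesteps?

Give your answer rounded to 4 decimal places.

Step 0: x=[3.0000 8.0000 15.0000 18.0000] v=[0.0000 0.0000 1.0000 0.0000]
Step 1: x=[3.3200 8.3200 14.5600 18.3200] v=[1.6000 1.6000 -2.2000 1.6000]
Step 2: x=[3.9088 8.8384 13.7232 18.8384] v=[2.9440 2.5920 -4.1840 2.5920]
Step 3: x=[4.6609 9.3496 12.9233 19.3384] v=[3.7606 2.5562 -3.9997 2.4998]
Step 4: x=[5.4175 9.6824 12.5780 19.6119] v=[3.7828 1.6642 -1.7266 1.3677]
Step 5: x=[5.9896 9.7962 12.8948 19.5600] v=[2.8607 0.5688 1.5840 -0.2594]
Step 6: x=[6.2125 9.7967 13.7823 19.2417] v=[1.1143 0.0024 4.4373 -1.5916]
Step 7: x=[6.0148 9.8614 14.9056 18.8499] v=[-0.9883 0.3235 5.6163 -1.9591]
Step 8: x=[5.4702 10.1177 15.8529 18.6270] v=[-2.7229 1.2816 4.7364 -1.1145]
Max displacement = 2.4220

Answer: 2.4220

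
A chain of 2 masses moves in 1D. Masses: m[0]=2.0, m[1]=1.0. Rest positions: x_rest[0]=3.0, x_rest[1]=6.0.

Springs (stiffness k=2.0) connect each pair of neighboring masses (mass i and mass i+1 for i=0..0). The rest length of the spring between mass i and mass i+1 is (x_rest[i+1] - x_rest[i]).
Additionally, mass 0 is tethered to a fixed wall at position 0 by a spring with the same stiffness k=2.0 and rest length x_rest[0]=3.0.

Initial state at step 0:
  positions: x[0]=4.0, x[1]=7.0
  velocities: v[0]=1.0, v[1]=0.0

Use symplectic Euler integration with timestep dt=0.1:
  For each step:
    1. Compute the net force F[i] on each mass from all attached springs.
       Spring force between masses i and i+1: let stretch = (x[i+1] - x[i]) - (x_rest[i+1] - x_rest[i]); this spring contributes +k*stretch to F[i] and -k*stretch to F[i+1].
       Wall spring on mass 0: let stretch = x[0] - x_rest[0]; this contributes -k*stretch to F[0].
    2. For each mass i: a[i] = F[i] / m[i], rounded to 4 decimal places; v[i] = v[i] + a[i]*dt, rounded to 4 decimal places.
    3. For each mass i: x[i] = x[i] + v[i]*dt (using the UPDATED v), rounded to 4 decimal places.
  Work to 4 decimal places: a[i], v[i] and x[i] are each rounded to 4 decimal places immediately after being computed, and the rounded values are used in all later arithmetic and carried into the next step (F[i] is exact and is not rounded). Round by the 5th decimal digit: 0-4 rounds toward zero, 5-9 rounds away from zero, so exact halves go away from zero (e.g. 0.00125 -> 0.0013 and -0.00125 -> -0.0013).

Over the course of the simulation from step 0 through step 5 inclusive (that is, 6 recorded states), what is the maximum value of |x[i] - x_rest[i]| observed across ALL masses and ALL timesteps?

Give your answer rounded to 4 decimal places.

Answer: 1.3182

Derivation:
Step 0: x=[4.0000 7.0000] v=[1.0000 0.0000]
Step 1: x=[4.0900 7.0000] v=[0.9000 0.0000]
Step 2: x=[4.1682 7.0018] v=[0.7820 0.0180]
Step 3: x=[4.2331 7.0069] v=[0.6485 0.0513]
Step 4: x=[4.2834 7.0166] v=[0.5026 0.0965]
Step 5: x=[4.3182 7.0316] v=[0.3476 0.1499]
Max displacement = 1.3182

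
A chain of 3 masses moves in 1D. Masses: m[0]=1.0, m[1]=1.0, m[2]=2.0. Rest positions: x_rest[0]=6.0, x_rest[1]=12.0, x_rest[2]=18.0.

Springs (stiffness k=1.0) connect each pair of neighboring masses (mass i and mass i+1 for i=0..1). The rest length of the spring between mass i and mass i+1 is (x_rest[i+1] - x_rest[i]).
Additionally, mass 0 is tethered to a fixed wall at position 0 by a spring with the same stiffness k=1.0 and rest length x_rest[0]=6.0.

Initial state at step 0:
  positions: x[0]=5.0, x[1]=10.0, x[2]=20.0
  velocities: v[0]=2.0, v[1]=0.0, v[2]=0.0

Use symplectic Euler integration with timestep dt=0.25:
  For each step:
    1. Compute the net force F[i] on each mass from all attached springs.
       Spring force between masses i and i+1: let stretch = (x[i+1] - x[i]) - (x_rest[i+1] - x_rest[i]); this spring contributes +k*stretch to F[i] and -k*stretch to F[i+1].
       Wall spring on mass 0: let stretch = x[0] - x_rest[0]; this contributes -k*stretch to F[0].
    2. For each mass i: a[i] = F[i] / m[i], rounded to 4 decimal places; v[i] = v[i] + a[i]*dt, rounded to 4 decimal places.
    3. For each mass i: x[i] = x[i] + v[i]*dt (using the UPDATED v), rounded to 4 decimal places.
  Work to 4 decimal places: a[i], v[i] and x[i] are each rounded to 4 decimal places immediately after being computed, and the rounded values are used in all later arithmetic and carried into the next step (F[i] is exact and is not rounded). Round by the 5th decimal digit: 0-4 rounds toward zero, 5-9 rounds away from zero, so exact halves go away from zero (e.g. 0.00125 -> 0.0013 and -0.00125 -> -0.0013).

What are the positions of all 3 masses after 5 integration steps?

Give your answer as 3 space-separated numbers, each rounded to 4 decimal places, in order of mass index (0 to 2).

Answer: 6.9852 13.7302 18.5717

Derivation:
Step 0: x=[5.0000 10.0000 20.0000] v=[2.0000 0.0000 0.0000]
Step 1: x=[5.5000 10.3125 19.8750] v=[2.0000 1.2500 -0.5000]
Step 2: x=[5.9570 10.9219 19.6387] v=[1.8281 2.4375 -0.9453]
Step 3: x=[6.3520 11.7658 19.3175] v=[1.5801 3.3755 -1.2849]
Step 4: x=[6.6884 12.7433 18.9478] v=[1.3456 3.9100 -1.4789]
Step 5: x=[6.9852 13.7302 18.5717] v=[1.1872 3.9474 -1.5045]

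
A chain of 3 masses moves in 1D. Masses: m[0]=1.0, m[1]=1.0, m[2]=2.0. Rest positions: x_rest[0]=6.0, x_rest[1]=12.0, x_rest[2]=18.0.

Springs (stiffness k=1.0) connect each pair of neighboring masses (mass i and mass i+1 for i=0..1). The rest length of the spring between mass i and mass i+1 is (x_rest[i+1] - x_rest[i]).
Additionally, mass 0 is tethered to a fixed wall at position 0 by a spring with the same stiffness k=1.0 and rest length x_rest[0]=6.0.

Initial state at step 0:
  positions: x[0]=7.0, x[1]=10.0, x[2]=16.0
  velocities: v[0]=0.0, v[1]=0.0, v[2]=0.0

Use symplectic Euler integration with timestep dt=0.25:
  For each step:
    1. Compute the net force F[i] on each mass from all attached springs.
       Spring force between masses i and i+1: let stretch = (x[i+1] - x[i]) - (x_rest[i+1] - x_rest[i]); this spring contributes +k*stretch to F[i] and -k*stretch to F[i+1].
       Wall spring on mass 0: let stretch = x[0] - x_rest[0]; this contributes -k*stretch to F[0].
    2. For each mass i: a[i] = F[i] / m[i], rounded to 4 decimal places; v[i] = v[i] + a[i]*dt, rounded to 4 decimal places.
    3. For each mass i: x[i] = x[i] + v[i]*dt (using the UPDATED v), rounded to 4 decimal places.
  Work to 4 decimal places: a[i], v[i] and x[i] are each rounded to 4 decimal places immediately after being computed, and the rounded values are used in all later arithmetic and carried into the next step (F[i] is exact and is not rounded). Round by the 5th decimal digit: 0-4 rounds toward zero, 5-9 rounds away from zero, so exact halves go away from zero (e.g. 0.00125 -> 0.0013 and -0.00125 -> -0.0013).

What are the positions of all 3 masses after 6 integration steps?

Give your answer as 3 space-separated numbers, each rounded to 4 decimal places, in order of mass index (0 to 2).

Answer: 4.1649 11.8025 16.3049

Derivation:
Step 0: x=[7.0000 10.0000 16.0000] v=[0.0000 0.0000 0.0000]
Step 1: x=[6.7500 10.1875 16.0000] v=[-1.0000 0.7500 0.0000]
Step 2: x=[6.2930 10.5235 16.0059] v=[-1.8281 1.3438 0.0235]
Step 3: x=[5.7071 10.9377 16.0280] v=[-2.3437 1.6568 0.0882]
Step 4: x=[5.0914 11.3431 16.0785] v=[-2.4628 1.6217 0.2019]
Step 5: x=[4.5482 11.6538 16.1685] v=[-2.1727 1.2426 0.3600]
Step 6: x=[4.1649 11.8025 16.3049] v=[-1.5334 0.5949 0.5457]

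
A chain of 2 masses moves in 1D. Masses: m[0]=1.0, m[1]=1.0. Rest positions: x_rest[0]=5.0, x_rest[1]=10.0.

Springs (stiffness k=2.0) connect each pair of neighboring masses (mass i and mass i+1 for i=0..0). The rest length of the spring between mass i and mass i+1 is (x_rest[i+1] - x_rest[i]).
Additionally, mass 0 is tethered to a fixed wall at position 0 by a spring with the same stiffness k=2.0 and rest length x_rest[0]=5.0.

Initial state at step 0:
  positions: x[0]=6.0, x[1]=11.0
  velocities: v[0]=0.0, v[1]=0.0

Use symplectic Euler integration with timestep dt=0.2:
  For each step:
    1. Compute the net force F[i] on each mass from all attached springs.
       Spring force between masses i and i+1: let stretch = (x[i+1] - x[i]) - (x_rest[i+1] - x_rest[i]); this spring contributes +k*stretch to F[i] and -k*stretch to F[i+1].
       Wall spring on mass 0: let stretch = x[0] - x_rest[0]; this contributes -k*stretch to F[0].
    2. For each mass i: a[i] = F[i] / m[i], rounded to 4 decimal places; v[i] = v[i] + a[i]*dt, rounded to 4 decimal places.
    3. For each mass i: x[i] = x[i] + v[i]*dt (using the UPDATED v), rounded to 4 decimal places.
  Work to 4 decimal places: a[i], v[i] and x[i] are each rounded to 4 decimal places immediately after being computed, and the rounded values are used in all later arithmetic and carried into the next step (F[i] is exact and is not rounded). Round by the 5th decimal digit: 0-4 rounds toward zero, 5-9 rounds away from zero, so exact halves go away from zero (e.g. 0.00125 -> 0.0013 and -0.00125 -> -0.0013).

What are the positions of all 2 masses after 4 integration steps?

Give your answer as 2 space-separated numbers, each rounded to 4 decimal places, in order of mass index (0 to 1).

Step 0: x=[6.0000 11.0000] v=[0.0000 0.0000]
Step 1: x=[5.9200 11.0000] v=[-0.4000 0.0000]
Step 2: x=[5.7728 10.9936] v=[-0.7360 -0.0320]
Step 3: x=[5.5814 10.9695] v=[-0.9568 -0.1203]
Step 4: x=[5.3746 10.9144] v=[-1.0341 -0.2755]

Answer: 5.3746 10.9144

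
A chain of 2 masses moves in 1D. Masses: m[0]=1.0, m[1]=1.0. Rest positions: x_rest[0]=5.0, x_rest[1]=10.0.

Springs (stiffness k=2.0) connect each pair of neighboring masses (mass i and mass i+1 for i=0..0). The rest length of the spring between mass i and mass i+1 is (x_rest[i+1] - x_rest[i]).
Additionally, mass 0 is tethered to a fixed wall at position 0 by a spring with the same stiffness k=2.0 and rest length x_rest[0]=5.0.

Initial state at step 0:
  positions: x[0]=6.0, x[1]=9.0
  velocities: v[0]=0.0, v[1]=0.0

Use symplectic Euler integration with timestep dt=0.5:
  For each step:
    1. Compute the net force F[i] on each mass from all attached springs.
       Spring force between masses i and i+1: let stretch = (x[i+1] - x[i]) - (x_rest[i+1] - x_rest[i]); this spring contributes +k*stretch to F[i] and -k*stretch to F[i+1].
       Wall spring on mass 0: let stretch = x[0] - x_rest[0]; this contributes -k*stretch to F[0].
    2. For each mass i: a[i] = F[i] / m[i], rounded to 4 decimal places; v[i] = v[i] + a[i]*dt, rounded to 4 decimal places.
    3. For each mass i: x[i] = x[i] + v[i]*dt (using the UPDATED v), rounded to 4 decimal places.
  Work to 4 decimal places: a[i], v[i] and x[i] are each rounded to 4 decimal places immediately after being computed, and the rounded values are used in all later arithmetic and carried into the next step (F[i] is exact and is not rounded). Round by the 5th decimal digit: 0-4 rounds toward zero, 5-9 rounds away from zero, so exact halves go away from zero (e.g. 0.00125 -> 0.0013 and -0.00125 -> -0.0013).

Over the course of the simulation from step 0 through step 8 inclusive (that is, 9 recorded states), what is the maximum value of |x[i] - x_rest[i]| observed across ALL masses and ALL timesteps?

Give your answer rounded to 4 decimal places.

Step 0: x=[6.0000 9.0000] v=[0.0000 0.0000]
Step 1: x=[4.5000 10.0000] v=[-3.0000 2.0000]
Step 2: x=[3.5000 10.7500] v=[-2.0000 1.5000]
Step 3: x=[4.3750 10.3750] v=[1.7500 -0.7500]
Step 4: x=[6.0625 9.5000] v=[3.3750 -1.7500]
Step 5: x=[6.4375 9.4063] v=[0.7500 -0.1875]
Step 6: x=[5.0782 10.3282] v=[-2.7187 1.8437]
Step 7: x=[3.8048 11.1251] v=[-2.5469 1.5937]
Step 8: x=[4.2891 10.7618] v=[0.9686 -0.7266]
Max displacement = 1.5000

Answer: 1.5000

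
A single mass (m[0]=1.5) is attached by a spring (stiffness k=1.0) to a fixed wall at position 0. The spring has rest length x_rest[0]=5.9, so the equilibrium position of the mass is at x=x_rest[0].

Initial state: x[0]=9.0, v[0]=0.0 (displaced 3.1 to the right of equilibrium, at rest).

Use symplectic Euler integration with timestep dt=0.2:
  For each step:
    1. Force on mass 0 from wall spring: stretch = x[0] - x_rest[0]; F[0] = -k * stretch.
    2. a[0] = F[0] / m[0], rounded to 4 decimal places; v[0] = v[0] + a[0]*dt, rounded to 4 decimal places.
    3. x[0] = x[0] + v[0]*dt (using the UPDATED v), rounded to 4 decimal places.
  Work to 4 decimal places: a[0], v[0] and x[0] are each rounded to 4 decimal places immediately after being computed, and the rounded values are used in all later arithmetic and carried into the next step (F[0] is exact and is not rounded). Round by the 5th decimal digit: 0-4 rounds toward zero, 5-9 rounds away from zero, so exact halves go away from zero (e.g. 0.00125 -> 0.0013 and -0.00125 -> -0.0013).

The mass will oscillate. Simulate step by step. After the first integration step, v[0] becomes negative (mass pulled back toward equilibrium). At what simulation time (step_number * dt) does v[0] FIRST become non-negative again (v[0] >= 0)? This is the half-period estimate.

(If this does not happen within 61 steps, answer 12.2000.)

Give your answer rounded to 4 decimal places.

Answer: 4.0000

Derivation:
Step 0: x=[9.0000] v=[0.0000]
Step 1: x=[8.9173] v=[-0.4133]
Step 2: x=[8.7542] v=[-0.8156]
Step 3: x=[8.5150] v=[-1.1962]
Step 4: x=[8.2060] v=[-1.5449]
Step 5: x=[7.8355] v=[-1.8524]
Step 6: x=[7.4134] v=[-2.1105]
Step 7: x=[6.9509] v=[-2.3123]
Step 8: x=[6.4604] v=[-2.4524]
Step 9: x=[5.9550] v=[-2.5271]
Step 10: x=[5.4481] v=[-2.5344]
Step 11: x=[4.9533] v=[-2.4741]
Step 12: x=[4.4837] v=[-2.3479]
Step 13: x=[4.0519] v=[-2.1591]
Step 14: x=[3.6694] v=[-1.9127]
Step 15: x=[3.3463] v=[-1.6153]
Step 16: x=[3.0913] v=[-1.2748]
Step 17: x=[2.9112] v=[-0.9003]
Step 18: x=[2.8108] v=[-0.5018]
Step 19: x=[2.7928] v=[-0.0899]
Step 20: x=[2.8577] v=[0.3244]
First v>=0 after going negative at step 20, time=4.0000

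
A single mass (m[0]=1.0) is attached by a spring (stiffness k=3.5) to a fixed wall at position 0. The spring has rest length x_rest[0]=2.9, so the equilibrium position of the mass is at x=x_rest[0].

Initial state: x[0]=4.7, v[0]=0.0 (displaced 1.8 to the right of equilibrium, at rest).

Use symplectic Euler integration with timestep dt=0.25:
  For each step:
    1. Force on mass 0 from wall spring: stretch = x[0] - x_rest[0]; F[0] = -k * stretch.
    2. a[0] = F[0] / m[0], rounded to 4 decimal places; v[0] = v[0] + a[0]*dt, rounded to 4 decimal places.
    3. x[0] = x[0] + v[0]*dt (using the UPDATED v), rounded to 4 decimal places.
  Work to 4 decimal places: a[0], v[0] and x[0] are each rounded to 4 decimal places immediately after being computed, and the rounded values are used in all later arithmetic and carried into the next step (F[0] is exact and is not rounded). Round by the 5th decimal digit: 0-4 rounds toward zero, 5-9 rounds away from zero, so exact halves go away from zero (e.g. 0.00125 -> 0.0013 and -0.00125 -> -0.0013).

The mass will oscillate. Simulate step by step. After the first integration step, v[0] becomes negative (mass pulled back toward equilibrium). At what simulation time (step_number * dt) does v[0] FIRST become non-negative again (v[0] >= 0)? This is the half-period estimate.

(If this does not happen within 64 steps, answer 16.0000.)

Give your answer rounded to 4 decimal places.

Step 0: x=[4.7000] v=[0.0000]
Step 1: x=[4.3063] v=[-1.5750]
Step 2: x=[3.6049] v=[-2.8055]
Step 3: x=[2.7493] v=[-3.4223]
Step 4: x=[1.9267] v=[-3.2904]
Step 5: x=[1.3170] v=[-2.4388]
Step 6: x=[1.0536] v=[-1.0537]
Step 7: x=[1.1941] v=[0.5619]
First v>=0 after going negative at step 7, time=1.7500

Answer: 1.7500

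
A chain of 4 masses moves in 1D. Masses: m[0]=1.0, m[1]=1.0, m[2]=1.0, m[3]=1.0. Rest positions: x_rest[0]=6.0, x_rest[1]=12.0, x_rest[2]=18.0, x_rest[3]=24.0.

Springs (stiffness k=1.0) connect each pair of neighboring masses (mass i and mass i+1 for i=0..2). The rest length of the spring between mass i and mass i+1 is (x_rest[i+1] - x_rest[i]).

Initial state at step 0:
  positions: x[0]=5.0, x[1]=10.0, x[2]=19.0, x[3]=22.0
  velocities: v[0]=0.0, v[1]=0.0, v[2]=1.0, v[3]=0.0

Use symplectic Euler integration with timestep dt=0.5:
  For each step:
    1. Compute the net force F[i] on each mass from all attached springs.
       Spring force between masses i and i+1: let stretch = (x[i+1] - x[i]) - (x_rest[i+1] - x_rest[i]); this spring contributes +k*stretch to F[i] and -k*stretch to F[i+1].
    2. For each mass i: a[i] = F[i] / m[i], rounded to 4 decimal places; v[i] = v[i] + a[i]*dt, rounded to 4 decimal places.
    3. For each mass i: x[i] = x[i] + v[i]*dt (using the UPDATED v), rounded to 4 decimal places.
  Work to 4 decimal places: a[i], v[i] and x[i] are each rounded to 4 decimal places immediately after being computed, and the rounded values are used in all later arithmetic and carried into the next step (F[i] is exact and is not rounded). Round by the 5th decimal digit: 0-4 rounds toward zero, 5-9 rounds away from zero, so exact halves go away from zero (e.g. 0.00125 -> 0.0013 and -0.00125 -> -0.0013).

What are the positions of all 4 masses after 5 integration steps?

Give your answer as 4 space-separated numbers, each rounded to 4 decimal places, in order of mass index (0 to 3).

Answer: 6.1642 10.4845 17.8751 23.9766

Derivation:
Step 0: x=[5.0000 10.0000 19.0000 22.0000] v=[0.0000 0.0000 1.0000 0.0000]
Step 1: x=[4.7500 11.0000 18.0000 22.7500] v=[-0.5000 2.0000 -2.0000 1.5000]
Step 2: x=[4.5625 12.1875 16.4375 23.8125] v=[-0.3750 2.3750 -3.1250 2.1250]
Step 3: x=[4.7813 12.5313 15.6563 24.5313] v=[0.4375 0.6875 -1.5625 1.4375]
Step 4: x=[5.4376 11.7188 16.3126 24.5313] v=[1.3125 -1.6250 1.3125 0.0000]
Step 5: x=[6.1642 10.4845 17.8751 23.9766] v=[1.4531 -2.4687 3.1250 -1.1094]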